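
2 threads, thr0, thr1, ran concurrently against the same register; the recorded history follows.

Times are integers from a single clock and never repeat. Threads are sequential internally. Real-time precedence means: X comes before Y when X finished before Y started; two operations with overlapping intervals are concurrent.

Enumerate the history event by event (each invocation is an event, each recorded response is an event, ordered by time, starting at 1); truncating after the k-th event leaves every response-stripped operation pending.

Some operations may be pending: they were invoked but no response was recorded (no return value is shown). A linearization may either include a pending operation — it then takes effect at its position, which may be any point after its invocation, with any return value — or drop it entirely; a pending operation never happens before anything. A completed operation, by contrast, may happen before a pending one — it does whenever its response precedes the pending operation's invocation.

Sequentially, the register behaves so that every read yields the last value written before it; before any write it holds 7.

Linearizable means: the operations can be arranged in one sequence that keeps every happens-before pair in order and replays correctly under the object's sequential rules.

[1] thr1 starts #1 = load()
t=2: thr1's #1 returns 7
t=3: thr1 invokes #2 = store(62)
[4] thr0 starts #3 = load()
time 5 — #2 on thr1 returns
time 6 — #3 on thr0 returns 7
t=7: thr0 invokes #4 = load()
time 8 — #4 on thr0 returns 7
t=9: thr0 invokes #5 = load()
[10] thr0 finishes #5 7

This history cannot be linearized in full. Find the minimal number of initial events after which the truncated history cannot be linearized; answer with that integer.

8

events 1..7 are still linearizable — one witness is #1, #3, #2:
after step 1 (#1 load() → 7): value 7
after step 2 (#3 load() → 7): value 7
after step 3 (#2 store(62)): value 62
include event 8 — #4 responding at 8 — and every candidate order breaks
take #1, #2, #3, #4: step 3 already fails, because #3 load() → 7 cannot occur there
take #1, #3, #2, #4: step 4 already fails, because #4 load() → 7 cannot occur there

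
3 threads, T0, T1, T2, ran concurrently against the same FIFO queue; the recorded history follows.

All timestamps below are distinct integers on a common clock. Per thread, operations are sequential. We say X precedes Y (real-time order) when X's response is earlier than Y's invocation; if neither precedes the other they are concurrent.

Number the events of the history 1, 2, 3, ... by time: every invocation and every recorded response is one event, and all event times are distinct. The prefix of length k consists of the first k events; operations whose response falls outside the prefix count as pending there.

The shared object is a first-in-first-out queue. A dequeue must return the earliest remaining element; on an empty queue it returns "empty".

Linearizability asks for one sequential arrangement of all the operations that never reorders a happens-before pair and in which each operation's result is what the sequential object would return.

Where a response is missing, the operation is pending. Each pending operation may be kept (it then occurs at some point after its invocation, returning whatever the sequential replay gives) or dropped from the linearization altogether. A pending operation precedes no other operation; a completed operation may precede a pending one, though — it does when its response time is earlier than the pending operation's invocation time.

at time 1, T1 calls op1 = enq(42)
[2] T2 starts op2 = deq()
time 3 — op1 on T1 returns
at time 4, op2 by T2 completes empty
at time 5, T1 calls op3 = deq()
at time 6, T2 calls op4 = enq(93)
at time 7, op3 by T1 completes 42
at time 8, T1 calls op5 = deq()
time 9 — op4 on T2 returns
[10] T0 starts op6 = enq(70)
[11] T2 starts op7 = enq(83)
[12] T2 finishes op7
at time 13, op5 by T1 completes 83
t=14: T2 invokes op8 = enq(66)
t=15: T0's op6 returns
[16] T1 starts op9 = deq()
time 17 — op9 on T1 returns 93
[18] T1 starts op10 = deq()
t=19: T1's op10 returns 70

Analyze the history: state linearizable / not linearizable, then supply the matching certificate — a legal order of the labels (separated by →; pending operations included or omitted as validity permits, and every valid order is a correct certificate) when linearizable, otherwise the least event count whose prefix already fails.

not linearizable — minimal violating prefix: 13 events

the violation lands at event 13, op5's response at time 13: events 1..12 linearize, events 1..13 do not
10 orders of the 6 completed FIFO queue ops respect real time; none is legal
no completion choice of the 1 pending operation (op6) rescues it — every subset was tried
take op1, op2, op3, op4, op5, op7 (pending dropped): step 2 already fails, because op2 deq() → empty cannot occur there
take op1, op2, op3, op4, op7, op5 (pending dropped): step 2 already fails, because op2 deq() → empty cannot occur there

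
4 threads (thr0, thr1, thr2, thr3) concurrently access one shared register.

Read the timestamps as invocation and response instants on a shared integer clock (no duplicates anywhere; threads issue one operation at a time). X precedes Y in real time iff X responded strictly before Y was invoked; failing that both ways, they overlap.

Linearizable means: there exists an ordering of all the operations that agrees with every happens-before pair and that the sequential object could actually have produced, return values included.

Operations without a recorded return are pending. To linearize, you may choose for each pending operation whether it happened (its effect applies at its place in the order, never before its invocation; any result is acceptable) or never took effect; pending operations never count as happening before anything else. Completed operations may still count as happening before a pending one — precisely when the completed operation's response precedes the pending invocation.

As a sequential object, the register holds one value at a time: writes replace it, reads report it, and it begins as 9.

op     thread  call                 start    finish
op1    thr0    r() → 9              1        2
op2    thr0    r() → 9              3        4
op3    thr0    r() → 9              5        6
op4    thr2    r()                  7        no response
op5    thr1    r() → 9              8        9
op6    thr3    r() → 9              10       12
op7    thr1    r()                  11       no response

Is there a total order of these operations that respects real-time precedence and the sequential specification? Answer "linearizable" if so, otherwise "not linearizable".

a witness: op1, op2, op3, op4, op5, op6
1. op1 r() → 9, leaving value 9
2. op2 r() → 9, leaving value 9
3. op3 r() → 9, leaving value 9
4. op4 r() (pending, included), leaving value 9
5. op5 r() → 9, leaving value 9
6. op6 r() → 9, leaving value 9

linearizable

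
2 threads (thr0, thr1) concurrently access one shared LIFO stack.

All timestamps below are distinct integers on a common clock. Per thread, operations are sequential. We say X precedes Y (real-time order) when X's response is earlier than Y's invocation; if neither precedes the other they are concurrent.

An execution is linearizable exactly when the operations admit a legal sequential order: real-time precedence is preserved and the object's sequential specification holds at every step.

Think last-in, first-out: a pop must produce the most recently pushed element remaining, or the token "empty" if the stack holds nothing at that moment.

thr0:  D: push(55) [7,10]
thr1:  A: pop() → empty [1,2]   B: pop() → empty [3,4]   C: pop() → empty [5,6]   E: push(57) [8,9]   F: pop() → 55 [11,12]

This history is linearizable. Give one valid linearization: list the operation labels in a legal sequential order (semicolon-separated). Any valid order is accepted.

A; B; C; E; D; F

1. A pop() → empty, leaving stack <>
2. B pop() → empty, leaving stack <>
3. C pop() → empty, leaving stack <>
4. E push(57), leaving stack <57>
5. D push(55), leaving stack <57,55>
6. F pop() → 55, leaving stack <57>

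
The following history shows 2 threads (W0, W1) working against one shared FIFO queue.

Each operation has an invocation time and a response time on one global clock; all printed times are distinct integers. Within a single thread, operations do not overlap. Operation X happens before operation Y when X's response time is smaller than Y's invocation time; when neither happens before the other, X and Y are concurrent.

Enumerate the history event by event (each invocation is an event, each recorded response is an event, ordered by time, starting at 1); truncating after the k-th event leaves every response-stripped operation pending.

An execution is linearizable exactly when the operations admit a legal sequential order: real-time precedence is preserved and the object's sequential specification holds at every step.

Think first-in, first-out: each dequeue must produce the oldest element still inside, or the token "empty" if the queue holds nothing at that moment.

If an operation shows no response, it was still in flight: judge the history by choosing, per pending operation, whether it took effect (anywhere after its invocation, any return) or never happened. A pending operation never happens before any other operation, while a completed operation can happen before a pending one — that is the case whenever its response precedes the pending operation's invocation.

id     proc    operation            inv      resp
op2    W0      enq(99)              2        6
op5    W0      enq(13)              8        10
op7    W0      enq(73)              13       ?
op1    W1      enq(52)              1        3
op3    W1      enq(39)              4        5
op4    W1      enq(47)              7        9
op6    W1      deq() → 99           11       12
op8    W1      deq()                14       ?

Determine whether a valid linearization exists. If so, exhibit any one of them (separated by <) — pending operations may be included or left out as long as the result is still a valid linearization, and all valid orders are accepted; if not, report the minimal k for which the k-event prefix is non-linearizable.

step 1: op2 enq(99) — queue <99>
step 2: op1 enq(52) — queue <99,52>
step 3: op3 enq(39) — queue <99,52,39>
step 4: op4 enq(47) — queue <99,52,39,47>
step 5: op5 enq(13) — queue <99,52,39,47,13>
step 6: op6 deq() → 99 — queue <52,39,47,13>

linearizable — witness: op2 < op1 < op3 < op4 < op5 < op6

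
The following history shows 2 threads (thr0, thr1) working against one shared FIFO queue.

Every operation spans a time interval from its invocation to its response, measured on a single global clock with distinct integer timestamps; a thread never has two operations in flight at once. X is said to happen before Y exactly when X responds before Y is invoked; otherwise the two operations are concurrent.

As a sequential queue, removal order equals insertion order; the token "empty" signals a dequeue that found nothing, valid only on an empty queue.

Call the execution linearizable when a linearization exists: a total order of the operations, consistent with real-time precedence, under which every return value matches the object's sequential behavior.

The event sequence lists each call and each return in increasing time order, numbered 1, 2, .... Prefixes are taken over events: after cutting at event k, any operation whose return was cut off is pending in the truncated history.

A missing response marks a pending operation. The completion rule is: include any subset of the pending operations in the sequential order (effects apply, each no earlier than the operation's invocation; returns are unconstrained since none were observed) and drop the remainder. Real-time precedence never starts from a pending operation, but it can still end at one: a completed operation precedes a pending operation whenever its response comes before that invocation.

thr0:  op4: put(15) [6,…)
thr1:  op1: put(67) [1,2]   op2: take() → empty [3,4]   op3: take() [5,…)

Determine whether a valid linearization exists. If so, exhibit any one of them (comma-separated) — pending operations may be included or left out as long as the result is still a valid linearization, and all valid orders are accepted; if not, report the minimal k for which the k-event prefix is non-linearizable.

not linearizable — minimal violating prefix: 4 events

already the first 4 events (up to op2's response at time 4) admit no linearization; the first 3 still do
exactly one order of the 2 completed ops respects real time; the FIFO queue replay fails
for example op1, op2 fails at step 2: op2 take() → empty is not legal there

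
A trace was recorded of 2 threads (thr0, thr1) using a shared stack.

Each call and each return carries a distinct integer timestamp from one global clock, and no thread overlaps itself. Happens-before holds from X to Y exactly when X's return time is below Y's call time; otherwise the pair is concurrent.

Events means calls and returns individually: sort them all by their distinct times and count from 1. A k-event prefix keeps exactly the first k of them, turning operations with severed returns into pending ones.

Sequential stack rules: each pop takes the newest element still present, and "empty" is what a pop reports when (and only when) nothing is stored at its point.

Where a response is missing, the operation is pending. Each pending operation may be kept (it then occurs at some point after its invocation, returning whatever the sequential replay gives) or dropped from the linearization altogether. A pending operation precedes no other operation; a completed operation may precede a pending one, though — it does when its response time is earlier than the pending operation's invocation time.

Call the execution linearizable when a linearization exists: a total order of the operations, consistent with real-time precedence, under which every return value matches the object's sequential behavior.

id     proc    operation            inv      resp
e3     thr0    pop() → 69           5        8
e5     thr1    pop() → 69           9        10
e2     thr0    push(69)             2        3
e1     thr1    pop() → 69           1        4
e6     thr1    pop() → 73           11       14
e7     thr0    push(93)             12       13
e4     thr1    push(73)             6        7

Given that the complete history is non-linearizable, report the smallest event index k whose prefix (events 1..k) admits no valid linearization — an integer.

8

events 1..7 are linearizable; a witness order is e2, e1, e3, e4:
step 1: e2 push(69) — stack <69>
step 2: e1 pop() → 69 — stack <>
step 3: e3 pop() (pending, included) — stack <>
step 4: e4 push(73) — stack <73>
include event 8 — e3 responding at 8 — and every candidate order breaks
e.g. e1, e2, e3, e4: illegal at step 1, since e1 pop() → 69 cannot apply there
e.g. e1, e2, e4, e3: illegal at step 1, since e1 pop() → 69 cannot apply there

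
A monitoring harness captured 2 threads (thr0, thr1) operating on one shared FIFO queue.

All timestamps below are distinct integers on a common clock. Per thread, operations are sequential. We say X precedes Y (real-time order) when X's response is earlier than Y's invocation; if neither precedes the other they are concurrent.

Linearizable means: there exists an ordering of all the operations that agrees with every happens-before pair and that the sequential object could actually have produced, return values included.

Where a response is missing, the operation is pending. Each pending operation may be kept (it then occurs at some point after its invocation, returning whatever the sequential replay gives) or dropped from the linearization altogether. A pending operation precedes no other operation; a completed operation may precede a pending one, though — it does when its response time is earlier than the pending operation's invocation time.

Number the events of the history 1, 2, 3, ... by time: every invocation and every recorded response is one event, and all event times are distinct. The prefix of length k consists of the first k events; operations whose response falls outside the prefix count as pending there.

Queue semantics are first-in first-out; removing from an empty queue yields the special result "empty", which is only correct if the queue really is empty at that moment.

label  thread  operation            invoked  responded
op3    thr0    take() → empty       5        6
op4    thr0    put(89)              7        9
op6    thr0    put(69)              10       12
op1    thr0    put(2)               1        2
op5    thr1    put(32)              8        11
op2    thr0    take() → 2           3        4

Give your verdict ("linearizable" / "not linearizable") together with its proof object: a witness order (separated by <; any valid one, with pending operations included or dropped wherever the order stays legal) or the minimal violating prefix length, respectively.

linearizable — witness: op1 < op2 < op3 < op4 < op5 < op6

step 1: op1 put(2) — queue <2>
step 2: op2 take() → 2 — queue <>
step 3: op3 take() → empty — queue <>
step 4: op4 put(89) — queue <89>
step 5: op5 put(32) — queue <89,32>
step 6: op6 put(69) — queue <89,32,69>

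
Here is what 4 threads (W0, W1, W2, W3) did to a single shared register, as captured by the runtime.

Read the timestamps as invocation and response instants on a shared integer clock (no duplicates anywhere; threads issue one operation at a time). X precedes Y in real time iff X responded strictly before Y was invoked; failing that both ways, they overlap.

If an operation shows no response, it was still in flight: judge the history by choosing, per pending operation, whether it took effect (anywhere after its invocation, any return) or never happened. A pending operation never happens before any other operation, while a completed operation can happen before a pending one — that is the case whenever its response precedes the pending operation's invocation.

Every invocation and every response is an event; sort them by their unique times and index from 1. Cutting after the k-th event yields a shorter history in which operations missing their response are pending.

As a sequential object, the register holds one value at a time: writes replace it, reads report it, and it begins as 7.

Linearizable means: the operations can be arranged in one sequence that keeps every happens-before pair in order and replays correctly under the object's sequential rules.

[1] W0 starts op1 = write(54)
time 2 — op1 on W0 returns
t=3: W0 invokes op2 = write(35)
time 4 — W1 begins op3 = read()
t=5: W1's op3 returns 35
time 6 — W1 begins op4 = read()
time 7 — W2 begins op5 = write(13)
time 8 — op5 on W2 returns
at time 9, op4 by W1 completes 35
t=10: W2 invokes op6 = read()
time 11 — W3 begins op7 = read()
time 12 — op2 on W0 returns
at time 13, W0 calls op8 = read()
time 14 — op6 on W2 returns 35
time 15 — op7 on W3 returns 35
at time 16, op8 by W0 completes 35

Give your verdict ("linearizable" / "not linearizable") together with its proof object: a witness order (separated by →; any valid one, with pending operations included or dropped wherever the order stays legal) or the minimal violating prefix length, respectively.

the violation lands at event 14, op6's response at time 14: events 1..13 linearize, events 1..14 do not
no legal order exists: 10 real-time-consistent candidates over 6 completed register operations, all rejected
every completion of the 2 pending operations (op7, op8) was checked; none linearizes
sample order op1, op2, op3, op4, op5, op6 (pending dropped) stalls at step 6 — op6 read() → 35 has no legal effect
sample order op1, op2, op3, op5, op4, op6 (pending dropped) stalls at step 5 — op4 read() → 35 has no legal effect

not linearizable — minimal violating prefix: 14 events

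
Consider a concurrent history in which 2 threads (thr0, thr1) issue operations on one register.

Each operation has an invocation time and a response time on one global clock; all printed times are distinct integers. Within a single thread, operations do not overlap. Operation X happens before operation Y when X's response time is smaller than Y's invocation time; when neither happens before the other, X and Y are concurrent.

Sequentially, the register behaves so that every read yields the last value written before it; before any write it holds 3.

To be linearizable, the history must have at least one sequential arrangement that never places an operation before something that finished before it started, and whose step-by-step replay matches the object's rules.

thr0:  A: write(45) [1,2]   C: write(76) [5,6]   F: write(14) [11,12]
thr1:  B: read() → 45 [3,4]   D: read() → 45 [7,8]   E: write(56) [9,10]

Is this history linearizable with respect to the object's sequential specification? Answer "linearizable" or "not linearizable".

not linearizable

events 1..7 are fine; event 8 — the response of D at time 8 — makes the prefix non-linearizable
one real-time candidate order over the 4 completed operations — the register replay rejects it
take A, B, C, D: step 4 already fails, because D read() → 45 cannot occur there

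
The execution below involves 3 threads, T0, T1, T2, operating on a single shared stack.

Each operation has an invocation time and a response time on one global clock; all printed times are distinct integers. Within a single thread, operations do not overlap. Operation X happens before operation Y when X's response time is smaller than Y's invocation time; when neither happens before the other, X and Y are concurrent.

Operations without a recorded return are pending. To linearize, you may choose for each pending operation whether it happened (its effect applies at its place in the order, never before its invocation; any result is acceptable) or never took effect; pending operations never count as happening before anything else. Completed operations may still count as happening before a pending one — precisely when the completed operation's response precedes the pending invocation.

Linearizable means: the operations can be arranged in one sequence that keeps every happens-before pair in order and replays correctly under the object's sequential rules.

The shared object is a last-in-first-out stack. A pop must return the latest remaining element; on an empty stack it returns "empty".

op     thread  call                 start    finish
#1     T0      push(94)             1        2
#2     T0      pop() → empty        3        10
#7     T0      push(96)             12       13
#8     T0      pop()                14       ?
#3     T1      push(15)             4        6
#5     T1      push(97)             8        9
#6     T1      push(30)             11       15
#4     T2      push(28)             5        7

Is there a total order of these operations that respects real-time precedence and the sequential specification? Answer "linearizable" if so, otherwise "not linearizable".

cut after 9 events: linearizable; cut after 10 events (#2 responds, time 10): not linearizable
real-time-consistent orders of the 5 completed operations: 8 — all fail the stack replay
e.g. #1, #2, #3, #4, #5: illegal at step 2, since #2 pop() → empty cannot apply there
e.g. #1, #2, #4, #3, #5: illegal at step 2, since #2 pop() → empty cannot apply there

not linearizable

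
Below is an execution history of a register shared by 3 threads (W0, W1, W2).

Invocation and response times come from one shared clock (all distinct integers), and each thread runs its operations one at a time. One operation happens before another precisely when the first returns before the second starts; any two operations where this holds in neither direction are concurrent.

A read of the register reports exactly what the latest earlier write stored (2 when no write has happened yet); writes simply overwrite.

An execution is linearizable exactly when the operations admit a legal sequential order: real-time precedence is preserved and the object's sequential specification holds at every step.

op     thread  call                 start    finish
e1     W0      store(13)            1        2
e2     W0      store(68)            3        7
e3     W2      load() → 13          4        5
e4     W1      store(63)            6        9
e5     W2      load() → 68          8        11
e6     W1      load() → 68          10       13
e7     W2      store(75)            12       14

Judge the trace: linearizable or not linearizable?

linearizable

a witness: e1, e3, e4, e2, e5, e6, e7
step 1: e1 store(13) — value 13
step 2: e3 load() → 13 — value 13
step 3: e4 store(63) — value 63
step 4: e2 store(68) — value 68
step 5: e5 load() → 68 — value 68
step 6: e6 load() → 68 — value 68
step 7: e7 store(75) — value 75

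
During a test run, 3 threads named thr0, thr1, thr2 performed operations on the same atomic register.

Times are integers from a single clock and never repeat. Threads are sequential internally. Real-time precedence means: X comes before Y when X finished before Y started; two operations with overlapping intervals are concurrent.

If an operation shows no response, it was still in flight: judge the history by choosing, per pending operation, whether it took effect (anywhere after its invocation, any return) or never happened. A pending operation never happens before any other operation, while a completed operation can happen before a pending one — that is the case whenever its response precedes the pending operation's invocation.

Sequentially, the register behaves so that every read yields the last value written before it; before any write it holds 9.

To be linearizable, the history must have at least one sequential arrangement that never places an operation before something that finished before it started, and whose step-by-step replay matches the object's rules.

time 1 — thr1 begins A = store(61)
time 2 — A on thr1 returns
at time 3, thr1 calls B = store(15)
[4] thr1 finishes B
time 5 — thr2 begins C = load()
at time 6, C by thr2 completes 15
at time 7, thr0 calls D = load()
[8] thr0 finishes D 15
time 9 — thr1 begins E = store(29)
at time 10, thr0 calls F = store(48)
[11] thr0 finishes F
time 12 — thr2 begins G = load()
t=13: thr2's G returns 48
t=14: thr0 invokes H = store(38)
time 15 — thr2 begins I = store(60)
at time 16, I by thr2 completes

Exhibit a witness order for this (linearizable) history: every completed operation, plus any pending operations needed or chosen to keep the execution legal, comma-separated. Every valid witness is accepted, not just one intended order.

A, B, C, D, E, F, G, H, I

after step 1 (A store(61)): value 61
after step 2 (B store(15)): value 15
after step 3 (C load() → 15): value 15
after step 4 (D load() → 15): value 15
after step 5 (E store(29) (pending, included)): value 29
after step 6 (F store(48)): value 48
after step 7 (G load() → 48): value 48
after step 8 (H store(38) (pending, included)): value 38
after step 9 (I store(60)): value 60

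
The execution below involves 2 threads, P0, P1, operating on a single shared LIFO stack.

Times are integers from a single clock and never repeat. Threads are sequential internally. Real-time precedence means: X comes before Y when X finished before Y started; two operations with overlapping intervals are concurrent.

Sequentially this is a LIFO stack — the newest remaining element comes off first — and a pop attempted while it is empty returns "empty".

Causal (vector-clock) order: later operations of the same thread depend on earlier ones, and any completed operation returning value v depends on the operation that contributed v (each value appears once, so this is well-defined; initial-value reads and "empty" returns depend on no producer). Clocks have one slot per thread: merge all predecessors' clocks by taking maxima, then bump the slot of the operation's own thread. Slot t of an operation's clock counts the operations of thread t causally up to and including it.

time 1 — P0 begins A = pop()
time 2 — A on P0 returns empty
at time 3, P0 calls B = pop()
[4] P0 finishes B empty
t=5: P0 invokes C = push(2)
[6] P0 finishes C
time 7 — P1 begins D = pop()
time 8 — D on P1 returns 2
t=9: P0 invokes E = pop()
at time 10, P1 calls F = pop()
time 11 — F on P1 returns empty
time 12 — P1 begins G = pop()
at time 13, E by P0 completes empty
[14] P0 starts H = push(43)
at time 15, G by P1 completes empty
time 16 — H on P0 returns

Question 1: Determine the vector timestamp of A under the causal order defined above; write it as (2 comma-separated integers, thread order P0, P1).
A (invocation 1): nothing precedes it; P0's component alone gives (1, 0)
from VC(A)=(1, 0), B (invoked 3) maxes components and bumps P0 → (2, 0)
from VC(B)=(2, 0), C (invoked 5) maxes components and bumps P0 → (3, 0)
from VC(C)=(3, 0), D (invoked 7) maxes components and bumps P1 → (3, 1)
from VC(C)=(3, 0), E (invoked 9) maxes components and bumps P0 → (4, 0)
from VC(D)=(3, 1), F (invoked 10) maxes components and bumps P1 → (3, 2)
from VC(E)=(4, 0), H (invoked 14) maxes components and bumps P0 → (5, 0)
from VC(F)=(3, 2), G (invoked 12) maxes components and bumps P1 → (3, 3)
target: VC(A) = (1, 0)

(1, 0)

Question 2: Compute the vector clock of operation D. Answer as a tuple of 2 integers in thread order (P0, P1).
VC(A, invoked at 1): no causal predecessors; +1 on P0 → (1, 0)
invoked at 3, B merges VC(A)=(1, 0) and bumps P0's slot → (2, 0)
invoked at 5, C merges VC(B)=(2, 0) and bumps P0's slot → (3, 0)
invoked at 7, D merges VC(C)=(3, 0) and bumps P1's slot → (3, 1)
invoked at 9, E merges VC(C)=(3, 0) and bumps P0's slot → (4, 0)
invoked at 10, F merges VC(D)=(3, 1) and bumps P1's slot → (3, 2)
invoked at 14, H merges VC(E)=(4, 0) and bumps P0's slot → (5, 0)
invoked at 12, G merges VC(F)=(3, 2) and bumps P1's slot → (3, 3)
target: VC(D) = (3, 1)

(3, 1)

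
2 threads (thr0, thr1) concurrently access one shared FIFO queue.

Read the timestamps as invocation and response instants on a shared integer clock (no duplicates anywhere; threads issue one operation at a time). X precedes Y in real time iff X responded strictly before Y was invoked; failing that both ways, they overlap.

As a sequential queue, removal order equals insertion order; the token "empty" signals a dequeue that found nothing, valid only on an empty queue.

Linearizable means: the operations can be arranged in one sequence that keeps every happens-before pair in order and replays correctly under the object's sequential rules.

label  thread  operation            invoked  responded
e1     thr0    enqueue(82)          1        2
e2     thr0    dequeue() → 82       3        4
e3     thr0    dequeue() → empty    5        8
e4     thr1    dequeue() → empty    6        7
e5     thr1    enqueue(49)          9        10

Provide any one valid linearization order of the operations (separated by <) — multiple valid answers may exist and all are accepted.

after step 1 (e1 enqueue(82)): queue <82>
after step 2 (e2 dequeue() → 82): queue <>
after step 3 (e3 dequeue() → empty): queue <>
after step 4 (e4 dequeue() → empty): queue <>
after step 5 (e5 enqueue(49)): queue <49>

e1 < e2 < e3 < e4 < e5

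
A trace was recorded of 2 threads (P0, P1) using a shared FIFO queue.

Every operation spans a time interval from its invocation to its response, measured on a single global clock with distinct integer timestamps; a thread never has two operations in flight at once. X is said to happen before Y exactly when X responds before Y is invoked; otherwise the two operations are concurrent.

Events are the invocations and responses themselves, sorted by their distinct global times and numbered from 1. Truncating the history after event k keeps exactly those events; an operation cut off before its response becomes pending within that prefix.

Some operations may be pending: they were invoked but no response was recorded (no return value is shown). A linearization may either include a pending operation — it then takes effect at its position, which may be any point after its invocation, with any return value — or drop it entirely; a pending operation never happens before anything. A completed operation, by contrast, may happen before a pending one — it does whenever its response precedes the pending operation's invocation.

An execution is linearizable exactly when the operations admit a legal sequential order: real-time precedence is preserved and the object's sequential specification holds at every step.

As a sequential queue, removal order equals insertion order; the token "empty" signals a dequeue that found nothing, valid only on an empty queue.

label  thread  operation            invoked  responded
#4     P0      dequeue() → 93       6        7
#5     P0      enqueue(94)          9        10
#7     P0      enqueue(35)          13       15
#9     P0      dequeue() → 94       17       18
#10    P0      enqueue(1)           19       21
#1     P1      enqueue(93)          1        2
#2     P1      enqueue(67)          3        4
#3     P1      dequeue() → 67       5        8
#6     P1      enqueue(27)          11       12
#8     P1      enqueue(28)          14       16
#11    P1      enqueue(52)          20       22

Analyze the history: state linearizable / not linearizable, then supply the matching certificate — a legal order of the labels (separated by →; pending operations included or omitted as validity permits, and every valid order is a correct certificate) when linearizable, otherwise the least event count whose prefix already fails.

step 1: #1 enqueue(93) — queue <93>
step 2: #2 enqueue(67) — queue <93,67>
step 3: #4 dequeue() → 93 — queue <67>
step 4: #3 dequeue() → 67 — queue <>
step 5: #5 enqueue(94) — queue <94>
step 6: #6 enqueue(27) — queue <94,27>
step 7: #7 enqueue(35) — queue <94,27,35>
step 8: #8 enqueue(28) — queue <94,27,35,28>
step 9: #9 dequeue() → 94 — queue <27,35,28>
step 10: #10 enqueue(1) — queue <27,35,28,1>
step 11: #11 enqueue(52) — queue <27,35,28,1,52>

linearizable — witness: #1 → #2 → #4 → #3 → #5 → #6 → #7 → #8 → #9 → #10 → #11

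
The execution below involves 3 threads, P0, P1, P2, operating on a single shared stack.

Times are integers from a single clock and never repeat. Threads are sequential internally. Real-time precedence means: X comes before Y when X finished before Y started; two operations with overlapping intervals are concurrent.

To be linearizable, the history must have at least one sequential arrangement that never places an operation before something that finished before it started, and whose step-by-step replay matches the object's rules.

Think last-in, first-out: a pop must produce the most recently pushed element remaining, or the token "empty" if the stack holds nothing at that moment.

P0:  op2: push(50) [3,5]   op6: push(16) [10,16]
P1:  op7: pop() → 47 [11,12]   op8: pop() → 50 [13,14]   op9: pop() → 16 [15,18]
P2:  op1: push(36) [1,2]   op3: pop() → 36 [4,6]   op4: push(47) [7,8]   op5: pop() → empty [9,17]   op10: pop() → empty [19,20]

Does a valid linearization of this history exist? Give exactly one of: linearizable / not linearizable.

linearizable

witness order: op1, op3, op2, op4, op7, op8, op5, op6, op9, op10
step 1: op1 push(36) — stack <36>
step 2: op3 pop() → 36 — stack <>
step 3: op2 push(50) — stack <50>
step 4: op4 push(47) — stack <50,47>
step 5: op7 pop() → 47 — stack <50>
step 6: op8 pop() → 50 — stack <>
step 7: op5 pop() → empty — stack <>
step 8: op6 push(16) — stack <16>
step 9: op9 pop() → 16 — stack <>
step 10: op10 pop() → empty — stack <>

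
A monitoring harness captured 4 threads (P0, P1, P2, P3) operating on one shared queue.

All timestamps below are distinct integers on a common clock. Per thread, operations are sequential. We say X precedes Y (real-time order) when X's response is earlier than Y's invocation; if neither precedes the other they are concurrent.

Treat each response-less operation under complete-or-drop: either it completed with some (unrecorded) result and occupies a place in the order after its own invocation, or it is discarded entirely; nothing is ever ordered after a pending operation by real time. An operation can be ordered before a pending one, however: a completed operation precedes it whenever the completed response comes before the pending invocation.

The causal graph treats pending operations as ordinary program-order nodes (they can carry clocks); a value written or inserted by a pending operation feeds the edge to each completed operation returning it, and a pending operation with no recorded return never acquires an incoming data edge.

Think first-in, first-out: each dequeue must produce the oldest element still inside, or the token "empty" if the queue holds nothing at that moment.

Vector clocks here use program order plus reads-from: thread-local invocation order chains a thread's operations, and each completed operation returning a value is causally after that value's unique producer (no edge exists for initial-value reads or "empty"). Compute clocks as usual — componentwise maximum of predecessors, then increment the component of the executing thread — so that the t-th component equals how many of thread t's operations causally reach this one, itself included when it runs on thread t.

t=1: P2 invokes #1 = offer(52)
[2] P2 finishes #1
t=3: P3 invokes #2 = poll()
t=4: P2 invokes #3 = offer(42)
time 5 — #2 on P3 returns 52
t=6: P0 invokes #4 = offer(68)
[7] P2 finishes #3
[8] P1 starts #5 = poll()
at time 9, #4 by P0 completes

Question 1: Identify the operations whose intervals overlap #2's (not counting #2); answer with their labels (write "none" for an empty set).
Answer: #3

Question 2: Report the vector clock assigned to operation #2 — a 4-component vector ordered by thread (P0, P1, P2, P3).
Answer: (0, 0, 1, 1)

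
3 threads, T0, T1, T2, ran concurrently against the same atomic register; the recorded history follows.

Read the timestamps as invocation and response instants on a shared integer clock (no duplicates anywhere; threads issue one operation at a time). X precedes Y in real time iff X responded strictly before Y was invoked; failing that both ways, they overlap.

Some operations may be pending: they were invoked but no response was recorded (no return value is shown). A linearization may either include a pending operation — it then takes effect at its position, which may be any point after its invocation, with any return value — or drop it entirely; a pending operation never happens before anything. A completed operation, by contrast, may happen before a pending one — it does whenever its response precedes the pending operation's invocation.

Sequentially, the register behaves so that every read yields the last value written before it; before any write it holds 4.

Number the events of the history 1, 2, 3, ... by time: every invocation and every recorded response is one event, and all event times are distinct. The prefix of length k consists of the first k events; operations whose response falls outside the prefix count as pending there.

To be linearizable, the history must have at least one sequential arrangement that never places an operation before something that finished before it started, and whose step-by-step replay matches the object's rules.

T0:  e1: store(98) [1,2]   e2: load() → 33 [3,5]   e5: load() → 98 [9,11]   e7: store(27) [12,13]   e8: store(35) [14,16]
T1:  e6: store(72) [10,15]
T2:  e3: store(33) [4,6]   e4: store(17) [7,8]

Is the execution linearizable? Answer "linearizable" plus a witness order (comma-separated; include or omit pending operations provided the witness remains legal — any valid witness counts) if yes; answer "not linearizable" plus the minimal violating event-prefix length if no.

through event 10 a valid linearization exists; event 11 (e5 responding at time 11) ends that
checked exhaustively: 2 real-time-consistent orders of 5 completed operations, zero legal atomic register replays
no completion choice of the 1 pending operation (e6) rescues it — every subset was tried
one such order, e1, e2, e3, e4, e5 (pending dropped), breaks at step 2 where e2 load() → 33 is illegal
one such order, e1, e3, e2, e4, e5 (pending dropped), breaks at step 5 where e5 load() → 98 is illegal

not linearizable — minimal violating prefix: 11 events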